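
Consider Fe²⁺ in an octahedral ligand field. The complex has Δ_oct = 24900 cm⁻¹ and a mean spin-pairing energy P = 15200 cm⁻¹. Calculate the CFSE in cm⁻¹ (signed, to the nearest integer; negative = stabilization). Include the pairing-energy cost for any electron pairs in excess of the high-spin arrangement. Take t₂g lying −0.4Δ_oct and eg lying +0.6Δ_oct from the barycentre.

Fe is in group 8, so Fe²⁺ is d⁶ (8 − 2 = 6).
Δ_oct > P, so pairing is preferred: the ground state is low-spin.
Filling d⁶ accordingly: t₂g⁶ eg⁰.
Orbital CFSE = -2.4Δ_oct = -2.4 × 24900 = -59760 cm⁻¹.
Excess pairs vs high-spin: 3 − 1 = 2; pairing cost = +30400 cm⁻¹.
Net CFSE = -59760 + 30400 = -29360 cm⁻¹.

-29360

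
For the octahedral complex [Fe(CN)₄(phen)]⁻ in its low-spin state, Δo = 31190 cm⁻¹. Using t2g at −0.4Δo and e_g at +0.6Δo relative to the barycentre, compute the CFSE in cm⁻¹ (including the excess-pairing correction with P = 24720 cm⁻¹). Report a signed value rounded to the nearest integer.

-12940

Ligand charges: 4×(-1) from CN⁻ and 1×(+0) from phen sum to -4; with overall charge -1, Fe is +3.
Group 8 minus oxidation state +3 gives a d⁵ configuration for Fe³⁺.
Electron filling gives t2g^5 e_g^0.
CFSE(orbital) = 5×(-0.4Δo) + 0×(0.6Δo) = -2.0Δo; with Δo = 31190 cm⁻¹ that is -62380 cm⁻¹.
Pairing penalty: 2 pairs vs 0 in the high-spin reference → 2 extra × P = 49440 cm⁻¹.
Combining: -62380 + 49440 = -12940 cm⁻¹.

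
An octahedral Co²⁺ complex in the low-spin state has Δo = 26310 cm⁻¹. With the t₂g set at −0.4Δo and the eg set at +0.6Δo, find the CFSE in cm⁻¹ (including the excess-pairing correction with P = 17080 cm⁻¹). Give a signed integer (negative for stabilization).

Group 9 minus oxidation state +2 gives a d⁷ configuration for Co²⁺.
The d⁷ electrons fill as t₂g⁶ eg¹.
CFSE(orbital) = 6×(-0.4Δo) + 1×(0.6Δo) = -1.8Δo; with Δo = 26310 cm⁻¹ that is -47358 cm⁻¹.
Relative to high-spin t₂g⁵ eg² (2 paired), the low-spin configuration has 1 additional pair, contributing +1 × 17080 = +17080 cm⁻¹.
Net CFSE = -47358 + 17080 = -30278 cm⁻¹.

-30278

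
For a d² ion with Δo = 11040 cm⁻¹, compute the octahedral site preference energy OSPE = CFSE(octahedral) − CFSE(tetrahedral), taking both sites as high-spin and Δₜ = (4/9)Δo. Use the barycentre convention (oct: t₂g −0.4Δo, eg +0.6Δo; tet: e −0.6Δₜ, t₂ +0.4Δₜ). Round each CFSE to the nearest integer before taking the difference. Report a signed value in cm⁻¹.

-2944

Octahedral (high-spin): t2g^2 e_g^0, CFSE = 2(−0.4) + 0(+0.6) = -0.8Δo = -0.8 × 11040 = -8832 cm⁻¹.
Tetrahedral e^2 t2^0 gives -1.2Δₜ = -1.2 × (4/9) × 11040 = -5888 cm⁻¹.
Subtracting, OSPE = -8832 − (-5888) = -2944 cm⁻¹.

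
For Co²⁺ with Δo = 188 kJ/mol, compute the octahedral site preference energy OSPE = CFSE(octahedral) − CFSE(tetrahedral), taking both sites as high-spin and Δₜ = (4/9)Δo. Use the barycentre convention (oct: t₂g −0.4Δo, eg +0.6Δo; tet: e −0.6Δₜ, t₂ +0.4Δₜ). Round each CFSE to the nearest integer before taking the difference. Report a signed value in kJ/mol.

Co sits in group 9; removing 2 electrons leaves Co²⁺ with 9 − 2 = 7 d electrons.
Octahedral high-spin t₂g⁵ eg²: CFSE = -0.8 × 188 = -150 kJ/mol.
Tetrahedral e⁴ t₂³ gives -1.2Δₜ = -1.2 × (4/9) × 188 = -100 kJ/mol.
Subtracting, OSPE = -150 − (-100) = -50 kJ/mol.

-50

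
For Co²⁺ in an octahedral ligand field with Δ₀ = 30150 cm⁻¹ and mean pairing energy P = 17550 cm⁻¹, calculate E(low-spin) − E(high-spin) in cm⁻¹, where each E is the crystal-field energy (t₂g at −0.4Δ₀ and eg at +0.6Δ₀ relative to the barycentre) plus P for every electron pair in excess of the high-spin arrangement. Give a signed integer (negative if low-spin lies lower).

-12600

Co is in group 9, so Co²⁺ is d⁷ (9 − 2 = 7).
In the high-spin limit (t₂g⁵ eg²) the orbital term is -0.8Δ₀ = -24120 cm⁻¹, with no excess pairing.
For low-spin the configuration is t₂g⁶ eg¹: orbital energy -1.8 × 30150 = -54270 cm⁻¹, and 1 additional pair relative to high-spin adds 17550 cm⁻¹, giving -36720 cm⁻¹.
E(LS) − E(HS) = -36720 − (-24120) = -12600 cm⁻¹.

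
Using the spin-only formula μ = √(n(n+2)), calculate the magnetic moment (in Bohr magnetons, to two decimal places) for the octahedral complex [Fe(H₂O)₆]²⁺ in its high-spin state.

H₂O is neutral, so the +2 overall charge sits on Fe: oxidation state +2.
Fe is in group 8, so Fe²⁺ is d⁶ (8 − 2 = 6).
Configuration: t₂g⁴ eg² → 4 unpaired electrons.
μ(spin-only) = √[4(4+2)] = √24 ≈ 4.90 Bohr magnetons.

4.90 Bohr magnetons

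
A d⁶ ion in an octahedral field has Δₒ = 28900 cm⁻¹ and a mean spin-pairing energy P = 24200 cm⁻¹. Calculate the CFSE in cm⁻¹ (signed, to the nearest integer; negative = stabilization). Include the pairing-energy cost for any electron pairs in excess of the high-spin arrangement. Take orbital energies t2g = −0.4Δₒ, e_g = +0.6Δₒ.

Δₒ > P, so pairing is preferred: the ground state is low-spin.
That gives t2g^6 e_g^0.
Orbital CFSE = -2.4Δₒ = -2.4 × 28900 = -69360 cm⁻¹.
Excess pairs vs high-spin: 3 − 1 = 2; pairing cost = +48400 cm⁻¹.
Net CFSE = -69360 + 48400 = -20960 cm⁻¹.

-20960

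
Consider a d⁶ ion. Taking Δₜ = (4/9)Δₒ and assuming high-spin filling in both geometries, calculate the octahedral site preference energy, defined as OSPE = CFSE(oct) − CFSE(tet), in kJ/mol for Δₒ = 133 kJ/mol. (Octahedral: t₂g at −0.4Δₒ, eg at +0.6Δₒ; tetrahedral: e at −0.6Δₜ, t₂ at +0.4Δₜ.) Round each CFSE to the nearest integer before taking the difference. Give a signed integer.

Octahedral (high-spin): t₂g⁴ eg², CFSE = 4(−0.4) + 2(+0.6) = -0.4Δₒ = -0.4 × 133 = -53 kJ/mol.
Tetrahedral e³ t₂³ gives -0.6Δₜ = -0.6 × (4/9) × 133 = -35 kJ/mol.
Subtracting, OSPE = -53 − (-35) = -18 kJ/mol.

-18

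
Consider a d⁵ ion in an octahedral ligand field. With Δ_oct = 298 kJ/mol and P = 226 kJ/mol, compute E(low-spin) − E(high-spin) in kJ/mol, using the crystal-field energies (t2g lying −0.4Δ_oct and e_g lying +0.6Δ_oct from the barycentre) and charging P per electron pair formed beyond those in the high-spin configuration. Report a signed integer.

-144

In the high-spin limit (t2g^3 e_g^2) the orbital term is 0.0Δ_oct = 0 kJ/mol, with no excess pairing.
Low-spin: t2g^5 e_g^0, orbital CFSE = -2.0Δ_oct = -596 kJ/mol; plus 2 excess pairs × P = +452 kJ/mol; total -144 kJ/mol.
Thus E(LS) − E(HS) = -144 kJ/mol.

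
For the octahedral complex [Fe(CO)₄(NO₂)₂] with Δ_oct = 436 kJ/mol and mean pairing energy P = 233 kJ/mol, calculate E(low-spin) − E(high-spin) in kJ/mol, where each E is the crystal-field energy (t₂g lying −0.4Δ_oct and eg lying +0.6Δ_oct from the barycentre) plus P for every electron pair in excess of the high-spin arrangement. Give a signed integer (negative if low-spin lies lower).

Ligand charges: 4×(+0) from CO and 2×(-1) from NO₂⁻ sum to -2; with overall charge +0, Fe is +2.
Fe is in group 8, so Fe²⁺ is d⁶ (8 − 2 = 6).
In the high-spin limit (t₂g⁴ eg²) the orbital term is -0.4Δ_oct = -174 kJ/mol, with no excess pairing.
Low-spin: t₂g⁶ eg⁰, orbital CFSE = -2.4Δ_oct = -1046 kJ/mol; plus 2 excess pairs × P = +466 kJ/mol; total -580 kJ/mol.
Thus E(LS) − E(HS) = -406 kJ/mol.

-406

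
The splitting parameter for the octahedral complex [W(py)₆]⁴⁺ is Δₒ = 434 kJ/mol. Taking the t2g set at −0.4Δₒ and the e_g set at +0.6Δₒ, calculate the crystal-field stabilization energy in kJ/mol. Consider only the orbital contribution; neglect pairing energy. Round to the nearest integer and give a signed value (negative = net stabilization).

-347

py is neutral, so the +4 overall charge sits on W: oxidation state +4.
W sits in group 6; removing 4 electrons leaves W⁴⁺ with 6 − 4 = 2 d electrons.
The d² electrons fill as t2g^2 e_g^0.
CFSE(orbital) = 2×(-0.4Δₒ) + 0×(0.6Δₒ) = -0.8Δₒ; with Δₒ = 434 kJ/mol that is -347 kJ/mol.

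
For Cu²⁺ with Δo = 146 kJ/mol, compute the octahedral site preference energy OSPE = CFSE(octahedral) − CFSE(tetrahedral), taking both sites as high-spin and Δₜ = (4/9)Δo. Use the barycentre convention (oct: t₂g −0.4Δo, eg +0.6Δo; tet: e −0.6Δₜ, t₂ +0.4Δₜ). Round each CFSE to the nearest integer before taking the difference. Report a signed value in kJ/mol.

-62

Cu sits in group 11; removing 2 electrons leaves Cu²⁺ with 11 − 2 = 9 d electrons.
Octahedral high-spin t2g^6 e_g^3: CFSE = -0.6 × 146 = -88 kJ/mol.
In a tetrahedral site the filling is e^4 t2^5: CFSE(tet) = -0.4Δₜ = -0.4 × (4/9)(146) = -26 kJ/mol.
OSPE = CFSE(oct) − CFSE(tet) = -88 − (-26) = -62 kJ/mol.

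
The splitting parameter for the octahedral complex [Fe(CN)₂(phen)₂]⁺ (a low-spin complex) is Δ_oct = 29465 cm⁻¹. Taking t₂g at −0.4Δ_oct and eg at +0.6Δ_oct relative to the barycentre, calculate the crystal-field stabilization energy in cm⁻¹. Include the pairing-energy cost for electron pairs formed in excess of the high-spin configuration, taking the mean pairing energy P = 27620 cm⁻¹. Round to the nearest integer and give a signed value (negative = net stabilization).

-3690

Ligand charges: 2×(-1) from CN⁻ and 2×(+0) from phen sum to -2; with overall charge +1, Fe is +3.
Fe is in group 8, so Fe³⁺ is d⁵ (8 − 3 = 5).
The d⁵ electrons fill as t₂g⁵ eg⁰.
The orbital stabilization is -2.0Δ_oct = -2.0 × 29465 = -58930 cm⁻¹.
Pairing penalty: 2 pairs vs 0 in the high-spin reference → 2 extra × P = 55240 cm⁻¹.
Overall CFSE = -58930 + 55240 = -3690 cm⁻¹.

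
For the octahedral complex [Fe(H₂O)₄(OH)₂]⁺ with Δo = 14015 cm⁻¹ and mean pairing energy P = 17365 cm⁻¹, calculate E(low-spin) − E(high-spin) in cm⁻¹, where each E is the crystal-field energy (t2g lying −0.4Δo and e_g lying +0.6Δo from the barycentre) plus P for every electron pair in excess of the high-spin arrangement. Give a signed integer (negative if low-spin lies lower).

6700

Ligand charges: 4×(+0) from H₂O and 2×(-1) from OH⁻ sum to -2; with overall charge +1, Fe is +3.
Fe sits in group 8; removing 3 electrons leaves Fe³⁺ with 8 − 3 = 5 d electrons.
High-spin d⁵ fills as t2g^3 e_g^2 with CFSE 3(−0.4) + 2(+0.6) = 0.0Δo = 0 cm⁻¹.
Low-spin: t2g^5 e_g^0, orbital CFSE = -2.0Δo = -28030 cm⁻¹; plus 2 excess pairs × P = +34730 cm⁻¹; total 6700 cm⁻¹.
E(LS) − E(HS) = 6700 − (0) = 6700 cm⁻¹.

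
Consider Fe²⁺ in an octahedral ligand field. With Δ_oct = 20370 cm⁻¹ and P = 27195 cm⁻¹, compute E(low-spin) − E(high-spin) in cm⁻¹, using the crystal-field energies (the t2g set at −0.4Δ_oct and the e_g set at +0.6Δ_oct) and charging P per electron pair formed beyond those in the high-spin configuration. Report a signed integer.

13650

Fe is in group 8, so Fe²⁺ is d⁶ (8 − 2 = 6).
In the high-spin limit (t2g^4 e_g^2) the orbital term is -0.4Δ_oct = -8148 cm⁻¹, with no excess pairing.
Low-spin t2g^6 e_g^0 gives -2.4Δ_oct = -48888 cm⁻¹, but forming 2 extra pairs costs 2P = 54390 cm⁻¹, so E(LS) = -48888 + 54390 = 5502 cm⁻¹.
Thus E(LS) − E(HS) = 13650 cm⁻¹.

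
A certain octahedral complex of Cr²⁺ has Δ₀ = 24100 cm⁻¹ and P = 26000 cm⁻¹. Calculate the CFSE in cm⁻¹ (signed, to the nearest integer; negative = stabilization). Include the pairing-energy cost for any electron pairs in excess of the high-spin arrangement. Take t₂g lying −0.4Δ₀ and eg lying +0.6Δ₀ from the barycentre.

Cr is in group 6, so Cr²⁺ is d⁴ (6 − 2 = 4).
Here Δ₀ < P (24100 < 26000), so the high-spin state is favoured.
Filling d⁴ accordingly: t₂g³ eg¹.
Orbital CFSE = -0.6Δ₀ = -0.6 × 24100 = -14460 cm⁻¹.
High-spin has no excess pairs, so no pairing correction applies.

-14460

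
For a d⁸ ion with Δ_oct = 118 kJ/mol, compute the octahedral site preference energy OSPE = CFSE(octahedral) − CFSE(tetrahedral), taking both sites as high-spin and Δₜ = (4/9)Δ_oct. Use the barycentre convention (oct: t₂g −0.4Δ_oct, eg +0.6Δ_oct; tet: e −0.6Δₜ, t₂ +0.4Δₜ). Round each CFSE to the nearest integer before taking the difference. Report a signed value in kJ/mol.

In an octahedral site d⁸ (HS) is t2g^6 e_g^2, giving CFSE(oct) = -1.2Δ_oct = -142 kJ/mol.
In a tetrahedral site the filling is e^4 t2^4: CFSE(tet) = -0.8Δₜ = -0.8 × (4/9)(118) = -42 kJ/mol.
Subtracting, OSPE = -142 − (-42) = -100 kJ/mol.

-100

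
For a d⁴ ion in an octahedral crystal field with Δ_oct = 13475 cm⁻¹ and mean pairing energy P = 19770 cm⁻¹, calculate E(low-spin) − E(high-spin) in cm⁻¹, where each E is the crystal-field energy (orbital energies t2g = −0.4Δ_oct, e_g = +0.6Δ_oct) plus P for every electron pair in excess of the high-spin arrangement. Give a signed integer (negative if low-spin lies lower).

High-spin: t2g^3 e_g^1, CFSE = -0.6Δ_oct = -8085 cm⁻¹.
Low-spin: t2g^4 e_g^0, orbital CFSE = -1.6Δ_oct = -21560 cm⁻¹; plus 1 excess pair × P = +19770 cm⁻¹; total -1790 cm⁻¹.
The difference is -1790 − (-8085) = 6295 cm⁻¹, so high-spin lies lower.

6295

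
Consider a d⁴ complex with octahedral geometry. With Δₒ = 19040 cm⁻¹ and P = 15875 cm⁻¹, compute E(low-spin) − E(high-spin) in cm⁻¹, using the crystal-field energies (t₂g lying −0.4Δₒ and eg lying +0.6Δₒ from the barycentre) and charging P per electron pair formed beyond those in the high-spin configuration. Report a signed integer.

-3165

In the high-spin limit (t₂g³ eg¹) the orbital term is -0.6Δₒ = -11424 cm⁻¹, with no excess pairing.
Low-spin t₂g⁴ eg⁰ gives -1.6Δₒ = -30464 cm⁻¹, but forming 1 extra pair costs 1P = 15875 cm⁻¹, so E(LS) = -30464 + 15875 = -14589 cm⁻¹.
The difference is -14589 − (-11424) = -3165 cm⁻¹, so low-spin lies lower.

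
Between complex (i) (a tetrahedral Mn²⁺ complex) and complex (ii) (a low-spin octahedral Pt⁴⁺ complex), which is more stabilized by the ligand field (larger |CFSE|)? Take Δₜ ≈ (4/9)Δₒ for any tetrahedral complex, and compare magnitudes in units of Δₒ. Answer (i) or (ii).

(ii)

(i): Mn²⁺: group 7, so d-count = 7 − 2 = 5; Tetrahedral fields are weak (Δₜ ≈ 4/9 Δₒ), so electrons fill high-spin; e² t₂³, CFSE = 0.0Δₜ ≈ 0.00Δₒ.
(ii): Group 10 minus oxidation state +4 gives a d⁶ configuration for Pt⁴⁺; t2g^6 e_g^0, CFSE = -2.4Δₒ.
So (ii) has the larger |CFSE|.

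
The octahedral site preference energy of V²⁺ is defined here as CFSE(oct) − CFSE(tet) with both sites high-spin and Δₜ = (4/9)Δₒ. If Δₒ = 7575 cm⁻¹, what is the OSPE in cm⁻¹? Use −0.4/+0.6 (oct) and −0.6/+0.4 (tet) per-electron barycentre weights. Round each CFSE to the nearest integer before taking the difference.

-6397

V²⁺: group 5, so d-count = 5 − 2 = 3.
Octahedral high-spin t₂g³ eg⁰: CFSE = -1.2 × 7575 = -9090 cm⁻¹.
Tetrahedral e² t₂¹ gives -0.8Δₜ = -0.8 × (4/9) × 7575 = -2693 cm⁻¹.
OSPE = -9090 − (-2693) = -6397 cm⁻¹.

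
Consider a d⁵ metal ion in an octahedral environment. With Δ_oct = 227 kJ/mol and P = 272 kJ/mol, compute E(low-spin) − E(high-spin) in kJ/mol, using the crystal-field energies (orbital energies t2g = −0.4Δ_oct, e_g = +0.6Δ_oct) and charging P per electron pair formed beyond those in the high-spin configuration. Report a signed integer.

High-spin d⁵ fills as t2g^3 e_g^2 with CFSE 3(−0.4) + 2(+0.6) = 0.0Δ_oct = 0 kJ/mol.
For low-spin the configuration is t2g^5 e_g^0: orbital energy -2.0 × 227 = -454 kJ/mol, and 2 additional pairs relative to high-spin add 544 kJ/mol, giving 90 kJ/mol.
E(LS) − E(HS) = 90 − (0) = 90 kJ/mol.

90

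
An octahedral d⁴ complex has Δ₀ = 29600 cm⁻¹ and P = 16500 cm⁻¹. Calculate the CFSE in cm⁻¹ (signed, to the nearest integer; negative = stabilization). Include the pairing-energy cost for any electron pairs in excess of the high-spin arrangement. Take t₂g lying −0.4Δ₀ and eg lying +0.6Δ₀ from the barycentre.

-30860

Δ₀ > P, so pairing is preferred: the ground state is low-spin.
Filling d⁴ accordingly: t₂g⁴ eg⁰.
Orbital CFSE = -1.6Δ₀ = -1.6 × 29600 = -47360 cm⁻¹.
Excess pairs vs high-spin: 1 − 0 = 1; pairing cost = +16500 cm⁻¹.
Net CFSE = -47360 + 16500 = -30860 cm⁻¹.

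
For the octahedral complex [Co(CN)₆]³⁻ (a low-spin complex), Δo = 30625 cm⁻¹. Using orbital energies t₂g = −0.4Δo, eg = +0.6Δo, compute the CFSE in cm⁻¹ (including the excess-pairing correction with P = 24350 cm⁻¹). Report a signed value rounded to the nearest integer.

-24800

Each CN⁻ contributes -1; 6 × (-1) = -6. With overall charge -3, Co is in the +3 oxidation state.
Co³⁺: group 9, so d-count = 9 − 3 = 6.
Electron filling gives t₂g⁶ eg⁰.
CFSE(orbital) = 6×(-0.4Δo) + 0×(0.6Δo) = -2.4Δo; with Δo = 30625 cm⁻¹ that is -73500 cm⁻¹.
Pairing penalty: 3 pairs vs 1 in the high-spin reference → 2 extra × P = 48700 cm⁻¹.
Overall CFSE = -73500 + 48700 = -24800 cm⁻¹.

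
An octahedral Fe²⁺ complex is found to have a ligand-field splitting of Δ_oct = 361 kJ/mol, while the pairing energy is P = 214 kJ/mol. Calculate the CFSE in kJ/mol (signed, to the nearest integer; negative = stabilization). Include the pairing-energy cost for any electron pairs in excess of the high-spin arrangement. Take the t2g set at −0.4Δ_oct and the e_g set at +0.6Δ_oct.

-438

Fe is in group 8, so Fe²⁺ is d⁶ (8 − 2 = 6).
Δ_oct > P, so pairing is preferred: the ground state is low-spin.
Configuration: t2g^6 e_g^0.
Orbital CFSE = -2.4Δ_oct = -2.4 × 361 = -866 kJ/mol.
Excess pairs vs high-spin: 3 − 1 = 2; pairing cost = +428 kJ/mol.
Net CFSE = -866 + 428 = -438 kJ/mol.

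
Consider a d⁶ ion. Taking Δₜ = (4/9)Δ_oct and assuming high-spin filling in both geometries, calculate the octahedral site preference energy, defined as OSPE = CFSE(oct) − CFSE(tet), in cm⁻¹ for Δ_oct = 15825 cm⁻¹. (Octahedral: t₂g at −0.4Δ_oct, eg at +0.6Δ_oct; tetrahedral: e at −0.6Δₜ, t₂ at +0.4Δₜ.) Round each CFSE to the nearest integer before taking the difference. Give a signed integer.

-2110

Octahedral high-spin t2g^4 e_g^2: CFSE = -0.4 × 15825 = -6330 cm⁻¹.
Tetrahedral e^3 t2^3 gives -0.6Δₜ = -0.6 × (4/9) × 15825 = -4220 cm⁻¹.
OSPE = -6330 − (-4220) = -2110 cm⁻¹.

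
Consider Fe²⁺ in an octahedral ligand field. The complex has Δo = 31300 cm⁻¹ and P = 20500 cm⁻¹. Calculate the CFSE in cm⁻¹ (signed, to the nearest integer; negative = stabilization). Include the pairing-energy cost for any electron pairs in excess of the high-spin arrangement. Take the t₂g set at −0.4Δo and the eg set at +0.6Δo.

Group 8 minus oxidation state +2 gives a d⁶ configuration for Fe²⁺.
Here Δo > P (31300 > 20500), so the low-spin state is favoured.
That gives t₂g⁶ eg⁰.
Orbital CFSE = -2.4Δo = -2.4 × 31300 = -75120 cm⁻¹.
Excess pairs vs high-spin: 3 − 1 = 2; pairing cost = +41000 cm⁻¹.
Net CFSE = -75120 + 41000 = -34120 cm⁻¹.

-34120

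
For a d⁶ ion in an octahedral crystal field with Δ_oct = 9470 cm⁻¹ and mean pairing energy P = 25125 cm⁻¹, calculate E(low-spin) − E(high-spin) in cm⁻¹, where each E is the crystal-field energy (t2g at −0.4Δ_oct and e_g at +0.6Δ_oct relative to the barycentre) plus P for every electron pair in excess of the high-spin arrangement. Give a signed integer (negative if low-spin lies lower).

High-spin: t2g^4 e_g^2, CFSE = -0.4Δ_oct = -3788 cm⁻¹.
Low-spin: t2g^6 e_g^0, orbital CFSE = -2.4Δ_oct = -22728 cm⁻¹; plus 2 excess pairs × P = +50250 cm⁻¹; total 27522 cm⁻¹.
E(LS) − E(HS) = 27522 − (-3788) = 31310 cm⁻¹.

31310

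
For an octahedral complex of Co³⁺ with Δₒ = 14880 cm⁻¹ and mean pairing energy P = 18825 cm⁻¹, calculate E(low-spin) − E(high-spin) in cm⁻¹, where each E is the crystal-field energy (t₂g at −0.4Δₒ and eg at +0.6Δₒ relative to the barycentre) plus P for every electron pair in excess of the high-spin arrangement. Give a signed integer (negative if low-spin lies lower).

Co sits in group 9; removing 3 electrons leaves Co³⁺ with 9 − 3 = 6 d electrons.
High-spin: t₂g⁴ eg², CFSE = -0.4Δₒ = -5952 cm⁻¹.
For low-spin the configuration is t₂g⁶ eg⁰: orbital energy -2.4 × 14880 = -35712 cm⁻¹, and 2 additional pairs relative to high-spin add 37650 cm⁻¹, giving 1938 cm⁻¹.
Thus E(LS) − E(HS) = 7890 cm⁻¹.

7890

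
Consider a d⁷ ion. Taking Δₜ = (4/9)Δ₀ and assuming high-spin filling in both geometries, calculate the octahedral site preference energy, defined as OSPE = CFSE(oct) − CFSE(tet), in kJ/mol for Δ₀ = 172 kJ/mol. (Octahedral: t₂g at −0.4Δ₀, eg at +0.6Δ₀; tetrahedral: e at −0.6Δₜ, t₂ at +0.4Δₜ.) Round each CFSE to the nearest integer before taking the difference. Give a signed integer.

In an octahedral site d⁷ (HS) is t₂g⁵ eg², giving CFSE(oct) = -0.8Δ₀ = -138 kJ/mol.
Tetrahedral: e⁴ t₂³, CFSE = 4(−0.6) + 3(+0.4) = -1.2Δₜ = -1.2 × (4/9) × 172 = -92 kJ/mol.
OSPE = CFSE(oct) − CFSE(tet) = -138 − (-92) = -46 kJ/mol.

-46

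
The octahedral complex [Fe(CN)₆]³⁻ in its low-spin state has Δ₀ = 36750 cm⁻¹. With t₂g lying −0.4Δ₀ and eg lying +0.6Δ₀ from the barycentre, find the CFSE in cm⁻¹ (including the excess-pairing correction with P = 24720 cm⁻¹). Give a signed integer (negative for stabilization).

-24060

Each CN⁻ contributes -1; 6 × (-1) = -6. With overall charge -3, Fe is in the +3 oxidation state.
Fe³⁺: group 8, so d-count = 8 − 3 = 5.
Electron filling gives t₂g⁵ eg⁰.
The orbital stabilization is -2.0Δ₀ = -2.0 × 36750 = -73500 cm⁻¹.
Relative to high-spin t₂g³ eg² (0 paired), the low-spin configuration has 2 additional pairs, contributing +2 × 24720 = +49440 cm⁻¹.
Combining: -73500 + 49440 = -24060 cm⁻¹.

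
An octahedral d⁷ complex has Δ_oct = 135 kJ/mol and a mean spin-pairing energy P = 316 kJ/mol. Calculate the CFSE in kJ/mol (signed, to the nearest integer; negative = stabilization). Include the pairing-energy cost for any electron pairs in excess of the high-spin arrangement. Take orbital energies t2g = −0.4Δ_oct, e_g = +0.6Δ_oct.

Δ_oct < P, so pairing is avoided: the ground state is high-spin.
That gives t2g^5 e_g^2.
Orbital CFSE = -0.8Δ_oct = -0.8 × 135 = -108 kJ/mol.
High-spin has no excess pairs, so no pairing correction applies.

-108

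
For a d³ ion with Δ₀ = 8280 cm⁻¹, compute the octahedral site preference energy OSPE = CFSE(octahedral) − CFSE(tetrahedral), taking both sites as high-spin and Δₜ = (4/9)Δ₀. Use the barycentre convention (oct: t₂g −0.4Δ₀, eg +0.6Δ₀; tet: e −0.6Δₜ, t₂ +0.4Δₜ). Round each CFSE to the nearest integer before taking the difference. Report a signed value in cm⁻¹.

Octahedral (high-spin): t2g^3 e_g^0, CFSE = 3(−0.4) + 0(+0.6) = -1.2Δ₀ = -1.2 × 8280 = -9936 cm⁻¹.
In a tetrahedral site the filling is e^2 t2^1: CFSE(tet) = -0.8Δₜ = -0.8 × (4/9)(8280) = -2944 cm⁻¹.
Subtracting, OSPE = -9936 − (-2944) = -6992 cm⁻¹.

-6992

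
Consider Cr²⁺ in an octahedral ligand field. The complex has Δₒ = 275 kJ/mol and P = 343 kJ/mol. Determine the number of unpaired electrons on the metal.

Cr sits in group 6; removing 2 electrons leaves Cr²⁺ with 6 − 2 = 4 d electrons.
Since Δₒ = 275 kJ/mol < P = 343 kJ/mol, the complex adopts the high-spin configuration.
Configuration: t₂g³ eg¹.
Unpaired electrons: 4.

4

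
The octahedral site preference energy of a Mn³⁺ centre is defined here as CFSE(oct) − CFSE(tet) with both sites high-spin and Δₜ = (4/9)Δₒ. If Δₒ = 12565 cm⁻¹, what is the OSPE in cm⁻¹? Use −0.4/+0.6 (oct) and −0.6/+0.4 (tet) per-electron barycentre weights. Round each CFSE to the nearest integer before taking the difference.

-5305

Mn³⁺: group 7, so d-count = 7 − 3 = 4.
Octahedral (high-spin): t₂g³ eg¹, CFSE = 3(−0.4) + 1(+0.6) = -0.6Δₒ = -0.6 × 12565 = -7539 cm⁻¹.
Tetrahedral: e² t₂², CFSE = 2(−0.6) + 2(+0.4) = -0.4Δₜ = -0.4 × (4/9) × 12565 = -2234 cm⁻¹.
OSPE = CFSE(oct) − CFSE(tet) = -7539 − (-2234) = -5305 cm⁻¹.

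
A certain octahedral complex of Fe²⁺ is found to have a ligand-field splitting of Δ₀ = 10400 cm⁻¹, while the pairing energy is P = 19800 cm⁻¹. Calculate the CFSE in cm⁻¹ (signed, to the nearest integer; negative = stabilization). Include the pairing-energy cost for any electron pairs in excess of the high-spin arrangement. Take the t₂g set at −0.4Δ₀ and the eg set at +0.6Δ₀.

Fe²⁺: group 8, so d-count = 8 − 2 = 6.
With Δ₀ < P the complex is high-spin.
That gives t₂g⁴ eg².
Orbital CFSE = -0.4Δ₀ = -0.4 × 10400 = -4160 cm⁻¹.
High-spin has no excess pairs, so no pairing correction applies.

-4160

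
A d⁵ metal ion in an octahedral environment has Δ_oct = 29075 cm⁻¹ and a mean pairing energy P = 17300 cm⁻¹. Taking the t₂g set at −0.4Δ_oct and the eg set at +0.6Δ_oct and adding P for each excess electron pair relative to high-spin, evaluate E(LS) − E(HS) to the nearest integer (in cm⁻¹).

-23550

High-spin d⁵ fills as t₂g³ eg² with CFSE 3(−0.4) + 2(+0.6) = 0.0Δ_oct = 0 cm⁻¹.
Low-spin: t₂g⁵ eg⁰, orbital CFSE = -2.0Δ_oct = -58150 cm⁻¹; plus 2 excess pairs × P = +34600 cm⁻¹; total -23550 cm⁻¹.
E(LS) − E(HS) = -23550 − (0) = -23550 cm⁻¹.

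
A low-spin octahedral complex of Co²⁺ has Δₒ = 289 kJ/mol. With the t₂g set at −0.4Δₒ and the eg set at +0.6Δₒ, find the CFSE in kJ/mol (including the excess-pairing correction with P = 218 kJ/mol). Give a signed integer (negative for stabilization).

-302

Co sits in group 9; removing 2 electrons leaves Co²⁺ with 9 − 2 = 7 d electrons.
Configuration: t₂g⁶ eg¹.
Orbital CFSE = 6(-0.4) + 1(0.6) = -1.8Δₒ = -1.8 × 289 = -520 kJ/mol.
Pairing penalty: 3 pairs vs 2 in the high-spin reference → 1 extra × P = 218 kJ/mol.
Net CFSE = -520 + 218 = -302 kJ/mol.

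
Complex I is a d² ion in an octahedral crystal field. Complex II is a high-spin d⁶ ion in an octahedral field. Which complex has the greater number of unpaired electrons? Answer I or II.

I: t₂g² eg⁰ → 2 unpaired.
II: t₂g⁴ eg² → 4 unpaired.
So II has more unpaired electrons.

II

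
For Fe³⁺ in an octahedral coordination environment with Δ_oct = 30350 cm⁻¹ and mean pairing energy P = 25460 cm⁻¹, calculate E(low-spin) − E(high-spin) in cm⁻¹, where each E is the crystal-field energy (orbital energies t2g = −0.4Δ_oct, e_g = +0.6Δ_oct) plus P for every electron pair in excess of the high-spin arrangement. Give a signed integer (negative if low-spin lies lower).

Group 8 minus oxidation state +3 gives a d⁵ configuration for Fe³⁺.
High-spin: t2g^3 e_g^2, CFSE = 0.0Δ_oct = 0 cm⁻¹.
For low-spin the configuration is t2g^5 e_g^0: orbital energy -2.0 × 30350 = -60700 cm⁻¹, and 2 additional pairs relative to high-spin add 50920 cm⁻¹, giving -9780 cm⁻¹.
The difference is -9780 − (0) = -9780 cm⁻¹, so low-spin lies lower.

-9780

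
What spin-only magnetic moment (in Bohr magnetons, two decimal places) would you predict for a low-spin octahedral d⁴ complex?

2.83 Bohr magnetons

Configuration: t2g^4 e_g^0 → 2 unpaired electrons.
μ(spin-only) = √[2(2+2)] = √8 ≈ 2.83 Bohr magnetons.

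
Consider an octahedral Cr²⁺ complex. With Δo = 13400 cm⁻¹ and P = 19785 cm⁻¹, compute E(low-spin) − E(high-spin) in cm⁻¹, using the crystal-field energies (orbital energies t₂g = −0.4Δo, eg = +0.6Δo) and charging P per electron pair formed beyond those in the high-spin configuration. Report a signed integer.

6385

Cr sits in group 6; removing 2 electrons leaves Cr²⁺ with 6 − 2 = 4 d electrons.
In the high-spin limit (t₂g³ eg¹) the orbital term is -0.6Δo = -8040 cm⁻¹, with no excess pairing.
Low-spin t₂g⁴ eg⁰ gives -1.6Δo = -21440 cm⁻¹, but forming 1 extra pair costs 1P = 19785 cm⁻¹, so E(LS) = -21440 + 19785 = -1655 cm⁻¹.
The difference is -1655 − (-8040) = 6385 cm⁻¹, so high-spin lies lower.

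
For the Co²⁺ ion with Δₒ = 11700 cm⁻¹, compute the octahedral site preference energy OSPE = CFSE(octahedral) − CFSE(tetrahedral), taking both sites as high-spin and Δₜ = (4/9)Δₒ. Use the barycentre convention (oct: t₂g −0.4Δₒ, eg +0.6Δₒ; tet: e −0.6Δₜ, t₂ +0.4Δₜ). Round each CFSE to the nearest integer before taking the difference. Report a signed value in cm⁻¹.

Co is in group 9, so Co²⁺ is d⁷ (9 − 2 = 7).
Octahedral (high-spin): t₂g⁵ eg², CFSE = 5(−0.4) + 2(+0.6) = -0.8Δₒ = -0.8 × 11700 = -9360 cm⁻¹.
Tetrahedral: e⁴ t₂³, CFSE = 4(−0.6) + 3(+0.4) = -1.2Δₜ = -1.2 × (4/9) × 11700 = -6240 cm⁻¹.
Subtracting, OSPE = -9360 − (-6240) = -3120 cm⁻¹.

-3120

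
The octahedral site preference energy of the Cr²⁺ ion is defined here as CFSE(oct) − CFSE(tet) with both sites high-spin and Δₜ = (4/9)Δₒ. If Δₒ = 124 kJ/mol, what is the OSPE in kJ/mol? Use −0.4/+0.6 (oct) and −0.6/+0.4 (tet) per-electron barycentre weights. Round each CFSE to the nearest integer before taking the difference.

-52

Cr is in group 6, so Cr²⁺ is d⁴ (6 − 2 = 4).
In an octahedral site d⁴ (HS) is t₂g³ eg¹, giving CFSE(oct) = -0.6Δₒ = -74 kJ/mol.
Tetrahedral: e² t₂², CFSE = 2(−0.6) + 2(+0.4) = -0.4Δₜ = -0.4 × (4/9) × 124 = -22 kJ/mol.
OSPE = -74 − (-22) = -52 kJ/mol.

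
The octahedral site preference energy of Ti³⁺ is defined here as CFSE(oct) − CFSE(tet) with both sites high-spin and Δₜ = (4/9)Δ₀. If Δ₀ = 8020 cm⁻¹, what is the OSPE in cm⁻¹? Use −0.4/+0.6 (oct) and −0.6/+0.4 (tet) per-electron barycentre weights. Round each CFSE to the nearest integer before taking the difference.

-1069

Ti is in group 4, so Ti³⁺ is d¹ (4 − 3 = 1).
Octahedral high-spin t₂g¹ eg⁰: CFSE = -0.4 × 8020 = -3208 cm⁻¹.
In a tetrahedral site the filling is e¹ t₂⁰: CFSE(tet) = -0.6Δₜ = -0.6 × (4/9)(8020) = -2139 cm⁻¹.
OSPE = CFSE(oct) − CFSE(tet) = -3208 − (-2139) = -1069 cm⁻¹.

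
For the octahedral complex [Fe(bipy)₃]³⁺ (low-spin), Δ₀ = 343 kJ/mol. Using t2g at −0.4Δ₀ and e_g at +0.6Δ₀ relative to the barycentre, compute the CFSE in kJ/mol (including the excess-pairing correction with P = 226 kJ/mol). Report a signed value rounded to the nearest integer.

-234

bipy is neutral, so the +3 overall charge sits on Fe: oxidation state +3.
Fe³⁺: group 8, so d-count = 8 − 3 = 5.
The d⁵ electrons fill as t2g^5 e_g^0.
Orbital CFSE = 5(-0.4) + 0(0.6) = -2.0Δ₀ = -2.0 × 343 = -686 kJ/mol.
High-spin d⁵ would be t2g^3 e_g^2 with 0 pairs; low-spin has 2, so 2 excess pairs cost +2P = +452 kJ/mol.
Combining: -686 + 452 = -234 kJ/mol.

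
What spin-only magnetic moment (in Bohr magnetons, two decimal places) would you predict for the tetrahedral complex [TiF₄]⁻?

1.73 Bohr magnetons

Each F⁻ contributes -1; 4 × (-1) = -4. With overall charge -1, Ti is in the +3 oxidation state.
Ti³⁺: group 4, so d-count = 4 − 3 = 1.
Tetrahedral splitting is small, so the complex is high-spin.
Configuration: e^1 t2^0 → 1 unpaired electron.
μ(spin-only) = √[1(1+2)] = √3 ≈ 1.73 Bohr magnetons.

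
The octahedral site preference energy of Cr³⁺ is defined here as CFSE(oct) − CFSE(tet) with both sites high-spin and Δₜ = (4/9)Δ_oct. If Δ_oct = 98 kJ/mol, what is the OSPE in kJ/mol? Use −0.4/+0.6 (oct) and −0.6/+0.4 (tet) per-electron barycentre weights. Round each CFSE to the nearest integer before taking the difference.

Group 6 minus oxidation state +3 gives a d³ configuration for Cr³⁺.
Octahedral high-spin t₂g³ eg⁰: CFSE = -1.2 × 98 = -118 kJ/mol.
Tetrahedral: e² t₂¹, CFSE = 2(−0.6) + 1(+0.4) = -0.8Δₜ = -0.8 × (4/9) × 98 = -35 kJ/mol.
OSPE = -118 − (-35) = -83 kJ/mol.

-83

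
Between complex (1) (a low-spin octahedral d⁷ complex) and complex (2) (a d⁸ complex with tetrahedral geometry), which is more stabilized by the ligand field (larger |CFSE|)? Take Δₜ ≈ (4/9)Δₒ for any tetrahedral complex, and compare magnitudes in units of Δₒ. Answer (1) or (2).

(1): t2g^6 e_g^1, CFSE = -1.8Δₒ.
(2): With tetrahedral geometry the complex is necessarily high-spin; e^4 t2^4, CFSE = -0.8Δₜ ≈ -0.36Δₒ.
So (1) has the larger |CFSE|.

(1)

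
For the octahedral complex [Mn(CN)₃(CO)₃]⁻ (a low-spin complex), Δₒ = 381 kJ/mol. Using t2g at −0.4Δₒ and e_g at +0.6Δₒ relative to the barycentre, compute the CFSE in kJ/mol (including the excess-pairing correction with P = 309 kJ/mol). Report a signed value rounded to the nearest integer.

-144

Ligand charges: 3×(-1) from CN⁻ and 3×(+0) from CO sum to -3; with overall charge -1, Mn is +2.
Mn²⁺: group 7, so d-count = 7 − 2 = 5.
Configuration: t2g^5 e_g^0.
Orbital CFSE = 5(-0.4) + 0(0.6) = -2.0Δₒ = -2.0 × 381 = -762 kJ/mol.
Pairing penalty: 2 pairs vs 0 in the high-spin reference → 2 extra × P = 618 kJ/mol.
Combining: -762 + 618 = -144 kJ/mol.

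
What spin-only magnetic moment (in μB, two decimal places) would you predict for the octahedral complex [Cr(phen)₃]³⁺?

3.87 μB

phen is neutral, so the +3 overall charge sits on Cr: oxidation state +3.
Cr sits in group 6; removing 3 electrons leaves Cr³⁺ with 6 − 3 = 3 d electrons.
Configuration: t2g^3 e_g^0 → 3 unpaired electrons.
μ(spin-only) = √[3(3+2)] = √15 ≈ 3.87 μB.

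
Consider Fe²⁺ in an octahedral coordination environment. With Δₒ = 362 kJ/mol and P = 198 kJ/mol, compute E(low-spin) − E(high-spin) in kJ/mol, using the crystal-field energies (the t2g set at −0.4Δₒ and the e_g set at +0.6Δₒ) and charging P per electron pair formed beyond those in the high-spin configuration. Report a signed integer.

-328

Fe is in group 8, so Fe²⁺ is d⁶ (8 − 2 = 6).
High-spin: t2g^4 e_g^2, CFSE = -0.4Δₒ = -145 kJ/mol.
Low-spin t2g^6 e_g^0 gives -2.4Δₒ = -869 kJ/mol, but forming 2 extra pairs costs 2P = 396 kJ/mol, so E(LS) = -869 + 396 = -473 kJ/mol.
E(LS) − E(HS) = -473 − (-145) = -328 kJ/mol.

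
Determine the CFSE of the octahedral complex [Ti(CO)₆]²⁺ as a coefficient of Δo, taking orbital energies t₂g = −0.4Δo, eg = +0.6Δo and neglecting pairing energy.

-0.8 Δo

CO is neutral, so the +2 overall charge sits on Ti: oxidation state +2.
Ti²⁺: group 4, so d-count = 4 − 2 = 2.
Configuration: t₂g² eg⁰.
CFSE = 2(-0.4Δo) + 0(0.6Δo) = -0.8Δo + 0.0Δo = -0.8Δo.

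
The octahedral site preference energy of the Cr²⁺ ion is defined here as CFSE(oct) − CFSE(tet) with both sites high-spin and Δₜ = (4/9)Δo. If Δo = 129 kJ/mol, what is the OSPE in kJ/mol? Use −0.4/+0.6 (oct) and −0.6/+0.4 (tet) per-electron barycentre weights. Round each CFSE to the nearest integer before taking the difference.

-54

Cr is in group 6, so Cr²⁺ is d⁴ (6 − 2 = 4).
In an octahedral site d⁴ (HS) is t₂g³ eg¹, giving CFSE(oct) = -0.6Δo = -77 kJ/mol.
Tetrahedral: e² t₂², CFSE = 2(−0.6) + 2(+0.4) = -0.4Δₜ = -0.4 × (4/9) × 129 = -23 kJ/mol.
Subtracting, OSPE = -77 − (-23) = -54 kJ/mol.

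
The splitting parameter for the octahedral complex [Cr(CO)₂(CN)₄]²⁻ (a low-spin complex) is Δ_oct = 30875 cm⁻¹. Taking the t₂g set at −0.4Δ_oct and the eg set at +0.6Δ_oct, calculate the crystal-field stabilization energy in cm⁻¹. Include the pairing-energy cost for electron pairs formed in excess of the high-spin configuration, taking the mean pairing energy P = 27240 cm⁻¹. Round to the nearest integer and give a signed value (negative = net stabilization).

Ligand charges: 2×(+0) from CO and 4×(-1) from CN⁻ sum to -4; with overall charge -2, Cr is +2.
Cr sits in group 6; removing 2 electrons leaves Cr²⁺ with 6 − 2 = 4 d electrons.
Electron filling gives t₂g⁴ eg⁰.
CFSE(orbital) = 4×(-0.4Δ_oct) + 0×(0.6Δ_oct) = -1.6Δ_oct; with Δ_oct = 30875 cm⁻¹ that is -49400 cm⁻¹.
Relative to high-spin t₂g³ eg¹ (0 paired), the low-spin configuration has 1 additional pair, contributing +1 × 27240 = +27240 cm⁻¹.
Combining: -49400 + 27240 = -22160 cm⁻¹.

-22160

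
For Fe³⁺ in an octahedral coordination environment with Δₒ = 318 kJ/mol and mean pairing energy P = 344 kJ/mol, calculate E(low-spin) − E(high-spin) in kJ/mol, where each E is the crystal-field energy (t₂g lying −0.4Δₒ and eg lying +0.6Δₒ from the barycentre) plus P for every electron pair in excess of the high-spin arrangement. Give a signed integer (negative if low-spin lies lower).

Fe³⁺: group 8, so d-count = 8 − 3 = 5.
In the high-spin limit (t₂g³ eg²) the orbital term is 0.0Δₒ = 0 kJ/mol, with no excess pairing.
For low-spin the configuration is t₂g⁵ eg⁰: orbital energy -2.0 × 318 = -636 kJ/mol, and 2 additional pairs relative to high-spin add 688 kJ/mol, giving 52 kJ/mol.
Thus E(LS) − E(HS) = 52 kJ/mol.

52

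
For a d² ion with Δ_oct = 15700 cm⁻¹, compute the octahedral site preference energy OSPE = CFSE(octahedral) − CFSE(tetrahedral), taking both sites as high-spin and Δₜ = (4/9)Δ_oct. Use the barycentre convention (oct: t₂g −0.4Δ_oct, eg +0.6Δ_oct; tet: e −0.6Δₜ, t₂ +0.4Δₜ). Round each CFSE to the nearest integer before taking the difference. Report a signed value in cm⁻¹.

-4187

Octahedral high-spin t2g^2 e_g^0: CFSE = -0.8 × 15700 = -12560 cm⁻¹.
Tetrahedral: e^2 t2^0, CFSE = 2(−0.6) + 0(+0.4) = -1.2Δₜ = -1.2 × (4/9) × 15700 = -8373 cm⁻¹.
Subtracting, OSPE = -12560 − (-8373) = -4187 cm⁻¹.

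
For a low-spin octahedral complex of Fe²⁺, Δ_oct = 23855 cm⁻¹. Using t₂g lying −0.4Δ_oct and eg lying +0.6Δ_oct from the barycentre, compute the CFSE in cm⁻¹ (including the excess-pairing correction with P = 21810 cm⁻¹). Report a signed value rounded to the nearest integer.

-13632

Fe is in group 8, so Fe²⁺ is d⁶ (8 − 2 = 6).
Electron filling gives t₂g⁶ eg⁰.
CFSE(orbital) = 6×(-0.4Δ_oct) + 0×(0.6Δ_oct) = -2.4Δ_oct; with Δ_oct = 23855 cm⁻¹ that is -57252 cm⁻¹.
Pairing penalty: 3 pairs vs 1 in the high-spin reference → 2 extra × P = 43620 cm⁻¹.
Net CFSE = -57252 + 43620 = -13632 cm⁻¹.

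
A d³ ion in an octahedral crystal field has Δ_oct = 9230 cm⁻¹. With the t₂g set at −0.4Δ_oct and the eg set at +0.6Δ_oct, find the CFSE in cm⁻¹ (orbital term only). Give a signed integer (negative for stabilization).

-11076

Electron filling gives t₂g³ eg⁰.
Orbital CFSE = 3(-0.4) + 0(0.6) = -1.2Δ_oct = -1.2 × 9230 = -11076 cm⁻¹.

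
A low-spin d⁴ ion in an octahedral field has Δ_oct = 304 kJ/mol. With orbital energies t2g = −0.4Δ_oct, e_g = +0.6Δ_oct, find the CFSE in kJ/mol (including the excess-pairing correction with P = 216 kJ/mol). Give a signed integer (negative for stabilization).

The d⁴ electrons fill as t2g^4 e_g^0.
CFSE(orbital) = 4×(-0.4Δ_oct) + 0×(0.6Δ_oct) = -1.6Δ_oct; with Δ_oct = 304 kJ/mol that is -486 kJ/mol.
Pairing penalty: 1 pair vs 0 in the high-spin reference → 1 extra × P = 216 kJ/mol.
Net CFSE = -486 + 216 = -270 kJ/mol.

-270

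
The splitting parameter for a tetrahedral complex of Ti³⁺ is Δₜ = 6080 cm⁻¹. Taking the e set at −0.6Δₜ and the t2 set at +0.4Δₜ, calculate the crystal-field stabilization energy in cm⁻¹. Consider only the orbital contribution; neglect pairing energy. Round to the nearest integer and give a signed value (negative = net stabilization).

-3648

Ti³⁺: group 4, so d-count = 4 − 3 = 1.
Tetrahedral fields are weak (Δₜ ≈ 4/9 Δₒ), so electrons fill high-spin.
Configuration: e^1 t2^0.
CFSE(orbital) = 1×(-0.6Δₜ) + 0×(0.4Δₜ) = -0.6Δₜ; with Δₜ = 6080 cm⁻¹ that is -3648 cm⁻¹.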